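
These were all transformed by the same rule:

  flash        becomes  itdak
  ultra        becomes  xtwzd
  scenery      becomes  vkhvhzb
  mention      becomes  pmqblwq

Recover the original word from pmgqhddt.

The shifts repeat in a cycle of length 2: positions 0,1,… shift by +3, +8, then the pattern repeats.
Decoding pmgqhddt: p−3=m, m−8=e, g−3=d, q−8=i, h−3=e, d−8=v, d−3=a, t−8=l.

medieval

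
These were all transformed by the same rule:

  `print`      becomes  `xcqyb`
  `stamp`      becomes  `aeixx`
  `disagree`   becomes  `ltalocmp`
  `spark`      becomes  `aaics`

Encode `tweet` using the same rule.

A repeating key of period 2 is used — shifts +8, +11 over and over.
For tweet: t+8=b, w+11=h, e+8=m, e+11=p, t+8=b.

bhmpb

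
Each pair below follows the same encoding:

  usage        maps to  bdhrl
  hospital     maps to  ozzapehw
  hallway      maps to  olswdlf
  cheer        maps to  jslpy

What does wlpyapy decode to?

Shifts by position in usage: pos 0: u→b (+7), pos 1: s→d (+11), pos 2: a→h (+7), pos 3: g→r (+11) — repeating every 2. A repeating key of period 2 is used — shifts +7, +11 over and over.
Decoding wlpyapy: w−7=p, l−11=a, p−7=i, y−11=n, a−7=t, p−11=e, y−7=r.

painter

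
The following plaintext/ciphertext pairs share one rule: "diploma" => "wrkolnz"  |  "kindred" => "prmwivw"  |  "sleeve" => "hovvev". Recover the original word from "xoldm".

clown

Each letter is replaced by its mirror in the alphabet: a↔z, b↔y, c↔x, and so on (the Atbash cipher).
Reversing it on xoldm: x↔c, o↔l, l↔o, d↔w, m↔n.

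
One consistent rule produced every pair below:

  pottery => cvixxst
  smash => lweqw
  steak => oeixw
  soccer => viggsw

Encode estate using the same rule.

The word is reversed, then every letter is shifted forward by 4.
Applying it to estate: reverse → etatse; then shift: e+4=i, t+4=x, a+4=e, t+4=x, s+4=w, e+4=i.

ixexwi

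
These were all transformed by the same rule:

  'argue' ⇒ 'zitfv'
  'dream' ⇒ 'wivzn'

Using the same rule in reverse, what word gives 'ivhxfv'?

rescue

Each pair mirrors across the alphabet (a↔z, r↔i, g↔t): positions sum to 25. Each letter is replaced by its mirror in the alphabet: a↔z, b↔y, c↔x, and so on (the Atbash cipher).
Decoding ivhxfv: i↔r, v↔e, h↔s, x↔c, f↔u, v↔e.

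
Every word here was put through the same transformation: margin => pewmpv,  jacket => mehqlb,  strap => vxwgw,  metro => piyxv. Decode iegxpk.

fabric

In margin: m→p is +3, a→e is +4, r→w is +5, g→m is +6 — the shift increases by 1 each position. Each letter shifts forward by (position + 3), i.e. 3, 4, 5, … — the shift grows by one for each successive letter.
Decoding iegxpk: i−3=f, e−4=a, g−5=b, x−6=r, p−7=i, k−8=c.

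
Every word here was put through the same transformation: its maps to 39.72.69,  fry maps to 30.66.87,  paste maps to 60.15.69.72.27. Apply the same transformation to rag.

66.15.33

i(#9)→39 and t(#20)→72: differences scale by 3, so n = 3·pos + 12. With a=1..z=26, the number is 3·pos + 12.
Applying it to rag: r=18→66, a=1→15, g=7→33.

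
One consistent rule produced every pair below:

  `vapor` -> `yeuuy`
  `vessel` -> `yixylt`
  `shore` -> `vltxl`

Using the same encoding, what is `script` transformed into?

Each letter shifts forward by (position + 3), i.e. 3, 4, 5, … — the shift grows by one for each successive letter.
For script: s+3=v, c+4=g, r+5=w, i+6=o, p+7=w, t+8=b.

vgwowb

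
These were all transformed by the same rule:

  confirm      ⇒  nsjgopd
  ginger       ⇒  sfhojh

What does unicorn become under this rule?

The output letters match the input read backwards, each shifted +1: confirm reversed is mrifnoc. The word is reversed, then every letter is shifted forward by 1.
For unicorn: reverse → nrocinu; then shift: n+1=o, r+1=s, o+1=p, c+1=d, i+1=j, n+1=o, u+1=v.

ospdjov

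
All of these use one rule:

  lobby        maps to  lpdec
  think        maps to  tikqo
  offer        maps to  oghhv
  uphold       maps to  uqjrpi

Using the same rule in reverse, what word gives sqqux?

In lobby: l→l is +0, o→p is +1, b→d is +2, b→e is +3 — the shift increases by 1 each position. Letter i (0-indexed) is shifted by i+0, so successive shifts are 0, 1, 2, ….
Undoing it on sqqux: s−0=s, q−1=p, q−2=o, u−3=r, x−4=t.

sport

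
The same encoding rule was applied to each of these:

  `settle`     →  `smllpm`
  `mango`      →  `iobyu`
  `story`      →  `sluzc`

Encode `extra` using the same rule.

mjlzo

Treating letters as 0–25, the rule is x ↦ 19x + 14 (mod 26).
On extra: e(4)→19·4+14≡12=m; x(23)→19·23+14≡9=j; t(19)→19·19+14≡11=l; r(17)→19·17+14≡25=z; a(0)→19·0+14≡14=o (all mod 26).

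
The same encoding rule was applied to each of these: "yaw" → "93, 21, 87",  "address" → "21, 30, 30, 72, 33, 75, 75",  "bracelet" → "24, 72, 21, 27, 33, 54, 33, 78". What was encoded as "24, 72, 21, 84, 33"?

brave

y(#25)→93 and a(#1)→21: differences scale by 3, so n = 3·pos + 18. Each letter becomes 3×(its alphabet position, a=1..z=26) + 18.
Undoing it on 24, 72, 21, 84, 33: 24→(24−18)÷3=2=b, 72→(72−18)÷3=18=r, 21→(21−18)÷3=1=a, 84→(84−18)÷3=22=v, 33→(33−18)÷3=5=e.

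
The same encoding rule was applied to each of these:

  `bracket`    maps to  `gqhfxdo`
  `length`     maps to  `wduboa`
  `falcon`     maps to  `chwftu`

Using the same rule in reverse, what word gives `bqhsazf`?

This is an affine cipher: with a=0,…,z=25, each position x becomes (25x+7) mod 26.
Reversing it on bqhsazf: b(1)→25·(1−7)≡6=g; q(16)→25·(16−7)≡17=r; h(7)→25·(7−7)≡0=a; s(18)→25·(18−7)≡15=p; a(0)→25·(0−7)≡7=h; z(25)→25·(25−7)≡8=i; f(5)→25·(5−7)≡2=c (all mod 26).

graphic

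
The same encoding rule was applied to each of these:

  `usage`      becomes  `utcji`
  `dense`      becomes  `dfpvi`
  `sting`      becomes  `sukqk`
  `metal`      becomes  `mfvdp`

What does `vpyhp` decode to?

vowel

In usage: u→u is +0, s→t is +1, a→c is +2, g→j is +3 — the shift increases by 1 each position. The shift increases by 1 at each position, starting from +0: 0, 1, 2, ….
Reversing it on vpyhp: v−0=v, p−1=o, y−2=w, h−3=e, p−4=l.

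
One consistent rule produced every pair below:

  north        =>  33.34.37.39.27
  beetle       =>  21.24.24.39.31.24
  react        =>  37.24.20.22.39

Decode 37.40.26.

rug

n is letter #14 and maps to 33: an offset of 19. The number is (letter's place in the alphabet, a=1) + 19.
Reversing it on 37.40.26: 37→(37−19)÷1=18=r, 40→(40−19)÷1=21=u, 26→(26−19)÷1=7=g.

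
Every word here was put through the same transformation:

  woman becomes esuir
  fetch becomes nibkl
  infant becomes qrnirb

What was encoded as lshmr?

Shifts by position in woman: pos 0: w→e (+8), pos 1: o→s (+4), pos 2: m→u (+8), pos 3: a→i (+8), pos 4: n→r (+4) — repeating every 3. It's a Vigenère-style cipher with numeric key [8,4,8]: position i shifts by key[i mod 3].
Reversing it on lshmr: l−8=d, s−4=o, h−8=z, m−8=e, r−4=n.

dozen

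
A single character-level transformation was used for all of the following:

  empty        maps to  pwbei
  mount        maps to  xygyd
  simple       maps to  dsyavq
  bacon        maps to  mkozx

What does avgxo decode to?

Shifts by position in empty: pos 0: e→p (+11), pos 1: m→w (+10), pos 2: p→b (+12), pos 3: t→e (+11), pos 4: y→i (+10) — repeating every 3. The shifts repeat in a cycle of length 3: positions 0,1,… shift by +11, +10, +12, then the pattern repeats.
Undoing it on avgxo: a−11=p, v−10=l, g−12=u, x−11=m, o−10=e.

plume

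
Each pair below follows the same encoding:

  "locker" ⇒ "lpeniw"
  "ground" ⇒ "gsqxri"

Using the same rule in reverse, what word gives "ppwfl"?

Letter i (0-indexed) is shifted by i+0, so successive shifts are 0, 1, 2, ….
Undoing it on ppwfl: p−0=p, p−1=o, w−2=u, f−3=c, l−4=h.

pouch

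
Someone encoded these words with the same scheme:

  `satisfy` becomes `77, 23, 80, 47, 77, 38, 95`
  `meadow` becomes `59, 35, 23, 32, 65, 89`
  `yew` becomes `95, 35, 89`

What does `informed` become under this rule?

s(#19)→77 and a(#1)→23: differences scale by 3, so n = 3·pos + 20. Each letter becomes 3×(its alphabet position, a=1..z=26) + 20.
For informed: i=9→47, n=14→62, f=6→38, o=15→65, r=18→74, m=13→59, e=5→35, d=4→32.

47, 62, 38, 65, 74, 59, 35, 32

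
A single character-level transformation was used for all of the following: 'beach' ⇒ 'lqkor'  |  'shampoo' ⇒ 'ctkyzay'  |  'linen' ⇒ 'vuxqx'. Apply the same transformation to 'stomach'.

cfyykor

Shifts by position in beach: pos 0: b→l (+10), pos 1: e→q (+12), pos 2: a→k (+10), pos 3: c→o (+12) — repeating every 2. A repeating key of period 2 is used — shifts +10, +12 over and over.
On stomach: s+10=c, t+12=f, o+10=y, m+12=y, a+10=k, c+12=o, h+10=r.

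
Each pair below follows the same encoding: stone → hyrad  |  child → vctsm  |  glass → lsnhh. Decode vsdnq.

s(18)→h(7) and t(19)→y(24) fit y≡17x+13 (mod 26); the inverse of 17 mod 26 is 23. This is an affine cipher: with a=0,…,z=25, each position x becomes (17x+13) mod 26.
Undoing it on vsdnq: v(21)→23·(21−13)≡2=c; s(18)→23·(18−13)≡11=l; d(3)→23·(3−13)≡4=e; n(13)→23·(13−13)≡0=a; q(16)→23·(16−13)≡17=r (all mod 26).

clear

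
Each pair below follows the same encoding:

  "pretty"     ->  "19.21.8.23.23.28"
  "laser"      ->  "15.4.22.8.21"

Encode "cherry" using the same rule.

p is letter #16 and maps to 19: an offset of 3. Letters become their 1-based position plus 3 (so a→4, b→5, …).
Applying it to cherry: c=3→6, h=8→11, e=5→8, r=18→21, r=18→21, y=25→28.

6.11.8.21.21.28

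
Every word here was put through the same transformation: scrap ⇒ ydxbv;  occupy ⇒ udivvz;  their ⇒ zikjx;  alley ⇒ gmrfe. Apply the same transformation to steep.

The shifts repeat in a cycle of length 2: positions 0,1,… shift by +6, +1, then the pattern repeats.
For steep: s+6=y, t+1=u, e+6=k, e+1=f, p+6=v.

yukfv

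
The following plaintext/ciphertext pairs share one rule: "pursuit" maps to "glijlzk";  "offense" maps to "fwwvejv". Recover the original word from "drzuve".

Compare letters: p→g is +17, u→l is +17, r→i is +17 — a constant shift. Every letter moves 17 places later in the alphabet, wrapping around z→a.
Decoding drzuve: d−17=m, r−17=a, z−17=i, u−17=d, v−17=e, e−17=n.

maiden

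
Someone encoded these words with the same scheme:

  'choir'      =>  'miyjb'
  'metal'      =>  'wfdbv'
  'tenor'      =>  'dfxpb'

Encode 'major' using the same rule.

wbtpb

Shifts by position in choir: pos 0: c→m (+10), pos 1: h→i (+1), pos 2: o→y (+10), pos 3: i→j (+1) — repeating every 2. It's a Vigenère-style cipher with numeric key [10,1]: position i shifts by key[i mod 2].
Applying it to major: m+10=w, a+1=b, j+10=t, o+1=p, r+10=b.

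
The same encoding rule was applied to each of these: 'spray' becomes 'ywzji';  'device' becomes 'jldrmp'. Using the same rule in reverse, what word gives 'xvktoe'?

rocket

In spray: s→y is +6, p→w is +7, r→z is +8, a→j is +9 — the shift increases by 1 each position. Letter i (0-indexed) is shifted by i+6, so successive shifts are 6, 7, 8, ….
Decoding xvktoe: x−6=r, v−7=o, k−8=c, t−9=k, o−10=e, e−11=t.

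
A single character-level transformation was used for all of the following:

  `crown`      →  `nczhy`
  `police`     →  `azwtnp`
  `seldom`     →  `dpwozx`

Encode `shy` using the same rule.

Compare letters: c→n is +11, r→c is +11, o→z is +11 — a constant shift. Each letter is shifted forward by 11 in the alphabet (a Caesar shift of +11).
For shy: s+11=d, h+11=s, y+11=j.

dsj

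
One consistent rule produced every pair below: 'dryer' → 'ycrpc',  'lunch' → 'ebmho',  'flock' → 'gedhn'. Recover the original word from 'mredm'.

nylon

d(3)→y(24) and r(17)→c(2) fit y≡17x+25 (mod 26); the inverse of 17 mod 26 is 23. This is an affine cipher: with a=0,…,z=25, each position x becomes (17x+25) mod 26.
Decoding mredm: m(12)→23·(12−25)≡13=n; r(17)→23·(17−25)≡24=y; e(4)→23·(4−25)≡11=l; d(3)→23·(3−25)≡14=o; m(12)→23·(12−25)≡13=n (all mod 26).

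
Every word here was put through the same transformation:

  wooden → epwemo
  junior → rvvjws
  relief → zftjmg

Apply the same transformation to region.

zfojwo

Shifts by position in wooden: pos 0: w→e (+8), pos 1: o→p (+1), pos 2: o→w (+8), pos 3: d→e (+1) — repeating every 2. The shifts repeat in a cycle of length 2: positions 0,1,… shift by +8, +1, then the pattern repeats.
Applying it to region: r+8=z, e+1=f, g+8=o, i+1=j, o+8=w, n+1=o.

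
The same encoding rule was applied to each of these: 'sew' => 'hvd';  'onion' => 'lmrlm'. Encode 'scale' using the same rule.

hxzov

Each letter is replaced by its mirror in the alphabet: a↔z, b↔y, c↔x, and so on (the Atbash cipher).
For scale: s↔h, c↔x, a↔z, l↔o, e↔v.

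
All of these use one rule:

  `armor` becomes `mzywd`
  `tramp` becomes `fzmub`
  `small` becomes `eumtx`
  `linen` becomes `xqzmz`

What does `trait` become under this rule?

Shifts by position in armor: pos 0: a→m (+12), pos 1: r→z (+8), pos 2: m→y (+12), pos 3: o→w (+8) — repeating every 2. The shifts repeat in a cycle of length 2: positions 0,1,… shift by +12, +8, then the pattern repeats.
For trait: t+12=f, r+8=z, a+12=m, i+8=q, t+12=f.

fzmqf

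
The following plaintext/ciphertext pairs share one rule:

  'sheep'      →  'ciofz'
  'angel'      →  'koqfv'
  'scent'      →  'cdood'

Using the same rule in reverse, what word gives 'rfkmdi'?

health

Shifts by position in sheep: pos 0: s→c (+10), pos 1: h→i (+1), pos 2: e→o (+10), pos 3: e→f (+1) — repeating every 2. The shifts repeat in a cycle of length 2: positions 0,1,… shift by +10, +1, then the pattern repeats.
Undoing it on rfkmdi: r−10=h, f−1=e, k−10=a, m−1=l, d−10=t, i−1=h.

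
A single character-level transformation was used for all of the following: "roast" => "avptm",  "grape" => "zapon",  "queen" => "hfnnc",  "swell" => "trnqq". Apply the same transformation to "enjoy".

r(17)→a(0) and o(14)→v(21) fit y≡19x+15 (mod 26); the inverse of 19 mod 26 is 11. This is an affine cipher: with a=0,…,z=25, each position x becomes (19x+15) mod 26.
For enjoy: e(4)→19·4+15≡13=n; n(13)→19·13+15≡2=c; j(9)→19·9+15≡4=e; o(14)→19·14+15≡21=v; y(24)→19·24+15≡3=d (all mod 26).

ncevd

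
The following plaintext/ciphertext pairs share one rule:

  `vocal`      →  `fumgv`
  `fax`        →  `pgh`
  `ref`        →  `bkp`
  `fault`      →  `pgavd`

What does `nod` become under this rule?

The shift depends on letter class: consonant v→f is +10, but vowel o→u is +6. Vowels shift forward by 6 and consonants shift forward by 10.
On nod: n(cons)+10=x, o(vowel)+6=u, d(cons)+10=n.

xun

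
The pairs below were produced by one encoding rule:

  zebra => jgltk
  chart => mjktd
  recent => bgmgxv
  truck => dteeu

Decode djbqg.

Shifts by position in zebra: pos 0: z→j (+10), pos 1: e→g (+2), pos 2: b→l (+10), pos 3: r→t (+2) — repeating every 2. A repeating key of period 2 is used — shifts +10, +2 over and over.
Decoding djbqg: d−10=t, j−2=h, b−10=r, q−2=o, g−10=w.

throw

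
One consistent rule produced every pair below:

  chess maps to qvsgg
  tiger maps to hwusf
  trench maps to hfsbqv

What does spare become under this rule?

Compare letters: c→q is +14, h→v is +14, e→s is +14 — a constant shift. It's a constant shift of +14 (ROT14).
Applying it to spare: s+14=g, p+14=d, a+14=o, r+14=f, e+14=s.

gdofs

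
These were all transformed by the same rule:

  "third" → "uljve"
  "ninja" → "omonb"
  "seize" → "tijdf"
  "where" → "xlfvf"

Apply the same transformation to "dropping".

evptqmok

A repeating key of period 2 is used — shifts +1, +4 over and over.
For dropping: d+1=e, r+4=v, o+1=p, p+4=t, p+1=q, i+4=m, n+1=o, g+4=k.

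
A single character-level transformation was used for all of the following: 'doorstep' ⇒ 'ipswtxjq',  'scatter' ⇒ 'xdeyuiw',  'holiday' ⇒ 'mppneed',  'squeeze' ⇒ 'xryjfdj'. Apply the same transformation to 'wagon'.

bbkto

A repeating key of period 3 is used — shifts +5, +1, +4 over and over.
Applying it to wagon: w+5=b, a+1=b, g+4=k, o+5=t, n+1=o.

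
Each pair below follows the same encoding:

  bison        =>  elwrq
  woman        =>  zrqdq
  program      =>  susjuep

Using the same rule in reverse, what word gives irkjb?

The shifts repeat in a cycle of length 3: positions 0,1,… shift by +3, +3, +4, then the pattern repeats.
Decoding irkjb: i−3=f, r−3=o, k−4=g, j−3=g, b−3=y.

foggy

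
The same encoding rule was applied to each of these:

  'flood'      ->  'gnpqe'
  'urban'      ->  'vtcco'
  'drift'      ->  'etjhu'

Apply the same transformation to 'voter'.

It's a Vigenère-style cipher with numeric key [1,2]: position i shifts by key[i mod 2].
Applying it to voter: v+1=w, o+2=q, t+1=u, e+2=g, r+1=s.

wqugs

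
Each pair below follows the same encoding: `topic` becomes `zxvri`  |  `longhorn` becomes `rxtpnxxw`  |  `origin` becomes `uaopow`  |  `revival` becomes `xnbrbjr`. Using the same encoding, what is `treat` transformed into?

zakjz

Shifts by position in topic: pos 0: t→z (+6), pos 1: o→x (+9), pos 2: p→v (+6), pos 3: i→r (+9) — repeating every 2. The shifts repeat in a cycle of length 2: positions 0,1,… shift by +6, +9, then the pattern repeats.
Applying it to treat: t+6=z, r+9=a, e+6=k, a+9=j, t+6=z.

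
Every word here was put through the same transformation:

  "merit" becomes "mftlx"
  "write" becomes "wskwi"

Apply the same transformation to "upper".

uqrhv

In merit: m→m is +0, e→f is +1, r→t is +2, i→l is +3 — the shift increases by 1 each position. Letter i (0-indexed) is shifted by i+0, so successive shifts are 0, 1, 2, ….
On upper: u+0=u, p+1=q, p+2=r, e+3=h, r+4=v.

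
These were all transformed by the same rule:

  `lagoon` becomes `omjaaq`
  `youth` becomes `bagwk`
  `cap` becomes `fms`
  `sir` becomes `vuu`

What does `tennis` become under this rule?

wqqquv

Two shifts are in play — +12 for a/e/i/o/u, +3 for every other letter.
Applying it to tennis: t(cons)+3=w, e(vowel)+12=q, n(cons)+3=q, n(cons)+3=q, i(vowel)+12=u, s(cons)+3=v.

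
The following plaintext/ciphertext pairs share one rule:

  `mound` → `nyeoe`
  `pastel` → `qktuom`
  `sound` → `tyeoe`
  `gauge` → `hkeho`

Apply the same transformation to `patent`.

qkuoou

The shift depends on letter class: consonant m→n is +1, but vowel o→y is +10. The rule splits by letter class: vowels +10, consonants +1.
For patent: p(cons)+1=q, a(vowel)+10=k, t(cons)+1=u, e(vowel)+10=o, n(cons)+1=o, t(cons)+1=u.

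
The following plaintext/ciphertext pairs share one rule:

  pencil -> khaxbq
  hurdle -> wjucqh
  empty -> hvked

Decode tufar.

wrong

p(15)→k(10) and e(4)→h(7) fit y≡5x+13 (mod 26); the inverse of 5 mod 26 is 21. This is an affine cipher: with a=0,…,z=25, each position x becomes (5x+13) mod 26.
Undoing it on tufar: t(19)→21·(19−13)≡22=w; u(20)→21·(20−13)≡17=r; f(5)→21·(5−13)≡14=o; a(0)→21·(0−13)≡13=n; r(17)→21·(17−13)≡6=g (all mod 26).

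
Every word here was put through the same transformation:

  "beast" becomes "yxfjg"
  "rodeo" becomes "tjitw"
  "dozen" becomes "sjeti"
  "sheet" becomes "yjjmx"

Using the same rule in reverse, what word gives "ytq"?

lot

The output letters match the input read backwards, each shifted +5: beast reversed is tsaeb. Two steps: reverse the string, then apply a Caesar shift of +5.
Undoing it on ytq: shift back: y−5=t, t−5=o, q−5=l → tol; then reverse → lot.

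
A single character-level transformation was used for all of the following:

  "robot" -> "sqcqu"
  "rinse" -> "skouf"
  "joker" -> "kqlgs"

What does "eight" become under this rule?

fkhju

Shifts by position in robot: pos 0: r→s (+1), pos 1: o→q (+2), pos 2: b→c (+1), pos 3: o→q (+2) — repeating every 2. A repeating key of period 2 is used — shifts +1, +2 over and over.
On eight: e+1=f, i+2=k, g+1=h, h+2=j, t+1=u.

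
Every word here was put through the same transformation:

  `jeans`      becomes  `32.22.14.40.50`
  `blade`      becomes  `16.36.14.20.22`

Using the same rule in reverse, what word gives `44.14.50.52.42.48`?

j(#10)→32 and e(#5)→22: differences scale by 2, so n = 2·pos + 12. With a=1..z=26, the number is 2·pos + 12.
Undoing it on 44.14.50.52.42.48: 44→(44−12)÷2=16=p, 14→(14−12)÷2=1=a, 50→(50−12)÷2=19=s, 52→(52−12)÷2=20=t, 42→(42−12)÷2=15=o, 48→(48−12)÷2=18=r.

pastor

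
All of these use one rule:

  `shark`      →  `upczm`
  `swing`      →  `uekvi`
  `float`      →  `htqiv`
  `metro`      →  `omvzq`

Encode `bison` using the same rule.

Shifts by position in shark: pos 0: s→u (+2), pos 1: h→p (+8), pos 2: a→c (+2), pos 3: r→z (+8) — repeating every 2. A repeating key of period 2 is used — shifts +2, +8 over and over.
For bison: b+2=d, i+8=q, s+2=u, o+8=w, n+2=p.

dquwp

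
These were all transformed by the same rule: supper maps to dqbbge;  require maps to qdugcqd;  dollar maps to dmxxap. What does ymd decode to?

ram

Two steps: reverse the string, then apply a Caesar shift of +12.
Reversing it on ymd: shift back: y−12=m, m−12=a, d−12=r → mar; then reverse → ram.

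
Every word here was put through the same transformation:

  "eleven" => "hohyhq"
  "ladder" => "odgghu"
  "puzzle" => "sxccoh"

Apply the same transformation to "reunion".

Compare letters: e→h is +3, l→o is +3, e→h is +3 — a constant shift. It's a constant shift of +3 (ROT3).
On reunion: r+3=u, e+3=h, u+3=x, n+3=q, i+3=l, o+3=r, n+3=q.

uhxqlrq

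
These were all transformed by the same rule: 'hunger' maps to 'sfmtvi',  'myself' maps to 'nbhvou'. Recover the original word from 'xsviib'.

cherry

Letters are reflected about the middle of the alphabet (position → 25−position): Atbash.
Decoding xsviib: x↔c, s↔h, v↔e, i↔r, i↔r, b↔y.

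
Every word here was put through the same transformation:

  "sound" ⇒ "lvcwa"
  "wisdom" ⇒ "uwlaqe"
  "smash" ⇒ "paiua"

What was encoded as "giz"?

ray

The output letters match the input read backwards, each shifted +8: sound reversed is dnuos. The word is reversed, then every letter is shifted forward by 8.
Reversing it on giz: shift back: g−8=y, i−8=a, z−8=r → yar; then reverse → ray.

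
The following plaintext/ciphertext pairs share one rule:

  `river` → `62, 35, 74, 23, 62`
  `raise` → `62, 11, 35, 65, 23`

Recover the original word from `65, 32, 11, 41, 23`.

With a=1..z=26, the number is 3·pos + 8.
Reversing it on 65, 32, 11, 41, 23: 65→(65−8)÷3=19=s, 32→(32−8)÷3=8=h, 11→(11−8)÷3=1=a, 41→(41−8)÷3=11=k, 23→(23−8)÷3=5=e.

shake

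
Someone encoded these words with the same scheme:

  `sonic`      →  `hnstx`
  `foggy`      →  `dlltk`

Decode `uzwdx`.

syrup

The output letters match the input read backwards, each shifted +5: sonic reversed is cinos. Read the word backwards and shift each letter +5.
Undoing it on uzwdx: shift back: u−5=p, z−5=u, w−5=r, d−5=y, x−5=s → purys; then reverse → syrup.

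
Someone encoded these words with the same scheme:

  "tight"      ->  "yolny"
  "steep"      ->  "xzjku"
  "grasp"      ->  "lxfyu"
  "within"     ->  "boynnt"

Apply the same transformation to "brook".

gxtup

Shifts by position in tight: pos 0: t→y (+5), pos 1: i→o (+6), pos 2: g→l (+5), pos 3: h→n (+6) — repeating every 2. A repeating key of period 2 is used — shifts +5, +6 over and over.
On brook: b+5=g, r+6=x, o+5=t, o+6=u, k+5=p.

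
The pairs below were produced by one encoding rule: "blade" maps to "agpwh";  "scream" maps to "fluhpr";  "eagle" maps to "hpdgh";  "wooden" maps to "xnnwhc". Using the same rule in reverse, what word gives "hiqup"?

extra

b(1)→a(0) and l(11)→g(6) fit y≡11x+15 (mod 26); the inverse of 11 mod 26 is 19. Each letter's alphabet position (a=0..z=25) is mapped through 11·x+15 mod 26 — an affine cipher.
Decoding hiqup: h(7)→19·(7−15)≡4=e; i(8)→19·(8−15)≡23=x; q(16)→19·(16−15)≡19=t; u(20)→19·(20−15)≡17=r; p(15)→19·(15−15)≡0=a (all mod 26).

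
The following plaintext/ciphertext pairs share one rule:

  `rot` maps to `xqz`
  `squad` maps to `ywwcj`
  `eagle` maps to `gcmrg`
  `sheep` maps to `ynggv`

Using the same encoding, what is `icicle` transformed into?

The shift depends on letter class: consonant r→x is +6, but vowel o→q is +2. Two shifts are in play — +2 for a/e/i/o/u, +6 for every other letter.
For icicle: i(vowel)+2=k, c(cons)+6=i, i(vowel)+2=k, c(cons)+6=i, l(cons)+6=r, e(vowel)+2=g.

kikirg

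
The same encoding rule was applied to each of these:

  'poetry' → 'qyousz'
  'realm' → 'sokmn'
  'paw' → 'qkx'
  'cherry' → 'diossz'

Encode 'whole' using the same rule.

xiymo

Vowels shift forward by 10 and consonants shift forward by 1.
Applying it to whole: w(cons)+1=x, h(cons)+1=i, o(vowel)+10=y, l(cons)+1=m, e(vowel)+10=o.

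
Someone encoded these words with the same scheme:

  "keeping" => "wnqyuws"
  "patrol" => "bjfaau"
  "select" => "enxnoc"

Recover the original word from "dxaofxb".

rooftop

It's a Vigenère-style cipher with numeric key [12,9]: position i shifts by key[i mod 2].
Reversing it on dxaofxb: d−12=r, x−9=o, a−12=o, o−9=f, f−12=t, x−9=o, b−12=p.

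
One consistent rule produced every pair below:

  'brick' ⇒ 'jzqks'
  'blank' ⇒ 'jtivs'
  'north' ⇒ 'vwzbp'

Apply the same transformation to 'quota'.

ycwbi

Compare letters: b→j is +8, r→z is +8, i→q is +8 — a constant shift. Each letter is shifted forward by 8 in the alphabet (a Caesar shift of +8).
Applying it to quota: q+8=y, u+8=c, o+8=w, t+8=b, a+8=i.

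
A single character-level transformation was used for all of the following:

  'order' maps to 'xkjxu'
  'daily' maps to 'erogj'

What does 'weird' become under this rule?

jxokc

The output letters match the input read backwards, each shifted +6: order reversed is redro. Two steps: reverse the string, then apply a Caesar shift of +6.
On weird: reverse → driew; then shift: d+6=j, r+6=x, i+6=o, e+6=k, w+6=c.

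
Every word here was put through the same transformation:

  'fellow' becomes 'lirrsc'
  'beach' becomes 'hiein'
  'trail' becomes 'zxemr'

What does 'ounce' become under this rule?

The shift depends on letter class: consonant f→l is +6, but vowel e→i is +4. Vowels shift forward by 4 and consonants shift forward by 6.
Applying it to ounce: o(vowel)+4=s, u(vowel)+4=y, n(cons)+6=t, c(cons)+6=i, e(vowel)+4=i.

sytii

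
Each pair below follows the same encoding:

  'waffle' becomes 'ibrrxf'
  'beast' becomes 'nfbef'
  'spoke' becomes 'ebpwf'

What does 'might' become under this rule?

yjstf

The shift depends on letter class: consonant w→i is +12, but vowel a→b is +1. Vowels shift forward by 1 and consonants shift forward by 12.
Applying it to might: m(cons)+12=y, i(vowel)+1=j, g(cons)+12=s, h(cons)+12=t, t(cons)+12=f.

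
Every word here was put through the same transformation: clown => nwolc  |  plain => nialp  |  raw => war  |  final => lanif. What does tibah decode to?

habit

The output letters match the input read backwards: clown reversed is nwolc. The word is simply reversed.
Reversing it on tibah: then reverse → habit.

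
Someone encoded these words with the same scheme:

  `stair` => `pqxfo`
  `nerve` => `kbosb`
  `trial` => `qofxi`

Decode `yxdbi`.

Compare letters: s→p is +23, t→q is +23, a→x is +23 — a constant shift. Each letter is shifted forward by 23 in the alphabet (a Caesar shift of +23).
Undoing it on yxdbi: y−23=b, x−23=a, d−23=g, b−23=e, i−23=l.

bagel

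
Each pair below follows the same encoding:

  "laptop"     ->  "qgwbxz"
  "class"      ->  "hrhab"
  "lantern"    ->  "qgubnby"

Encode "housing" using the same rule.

mubarxr

In laptop: l→q is +5, a→g is +6, p→w is +7, t→b is +8 — the shift increases by 1 each position. Letter i (0-indexed) is shifted by i+5, so successive shifts are 5, 6, 7, ….
For housing: h+5=m, o+6=u, u+7=b, s+8=a, i+9=r, n+10=x, g+11=r.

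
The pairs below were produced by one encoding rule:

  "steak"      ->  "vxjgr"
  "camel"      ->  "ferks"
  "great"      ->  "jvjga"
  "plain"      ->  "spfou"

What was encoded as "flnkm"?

chief

In steak: s→v is +3, t→x is +4, e→j is +5, a→g is +6 — the shift increases by 1 each position. Each letter shifts forward by (position + 3), i.e. 3, 4, 5, … — the shift grows by one for each successive letter.
Undoing it on flnkm: f−3=c, l−4=h, n−5=i, k−6=e, m−7=f.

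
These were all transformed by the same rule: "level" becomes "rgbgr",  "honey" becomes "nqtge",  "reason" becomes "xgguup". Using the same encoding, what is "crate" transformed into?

It's a Vigenère-style cipher with numeric key [6,2]: position i shifts by key[i mod 2].
Applying it to crate: c+6=i, r+2=t, a+6=g, t+2=v, e+6=k.

itgvk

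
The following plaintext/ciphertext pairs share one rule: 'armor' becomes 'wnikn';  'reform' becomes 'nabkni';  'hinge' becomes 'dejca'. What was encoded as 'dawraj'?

Compare letters: a→w is +22, r→n is +22, m→i is +22 — a constant shift. Every letter moves 22 places later in the alphabet, wrapping around z→a.
Decoding dawraj: d−22=h, a−22=e, w−22=a, r−22=v, a−22=e, j−22=n.

heaven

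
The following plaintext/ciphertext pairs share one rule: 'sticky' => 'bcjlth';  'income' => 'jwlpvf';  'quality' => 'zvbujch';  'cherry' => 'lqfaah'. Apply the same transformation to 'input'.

jwyvc

The shift depends on letter class: consonant s→b is +9, but vowel i→j is +1. Two shifts are in play — +1 for a/e/i/o/u, +9 for every other letter.
On input: i(vowel)+1=j, n(cons)+9=w, p(cons)+9=y, u(vowel)+1=v, t(cons)+9=c.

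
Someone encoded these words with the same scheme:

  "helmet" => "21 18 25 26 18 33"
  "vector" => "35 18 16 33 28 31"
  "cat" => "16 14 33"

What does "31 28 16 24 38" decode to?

rocky

h is letter #8 and maps to 21: an offset of 13. Letters become their 1-based position plus 13 (so a→14, b→15, …).
Decoding 31 28 16 24 38: 31→(31−13)÷1=18=r, 28→(28−13)÷1=15=o, 16→(16−13)÷1=3=c, 24→(24−13)÷1=11=k, 38→(38−13)÷1=25=y.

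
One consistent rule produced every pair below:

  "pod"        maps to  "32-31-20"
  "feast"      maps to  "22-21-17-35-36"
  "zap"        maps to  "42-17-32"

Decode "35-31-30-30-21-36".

sonnet

p is letter #16 and maps to 32: an offset of 16. Letters become their 1-based position plus 16 (so a→17, b→18, …).
Decoding 35-31-30-30-21-36: 35→(35−16)÷1=19=s, 31→(31−16)÷1=15=o, 30→(30−16)÷1=14=n, 30→(30−16)÷1=14=n, 21→(21−16)÷1=5=e, 36→(36−16)÷1=20=t.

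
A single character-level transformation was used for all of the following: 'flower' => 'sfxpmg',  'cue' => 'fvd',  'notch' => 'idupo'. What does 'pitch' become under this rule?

idujq

The output letters match the input read backwards, each shifted +1: flower reversed is rewolf. Read the word backwards and shift each letter +1.
Applying it to pitch: reverse → hctip; then shift: h+1=i, c+1=d, t+1=u, i+1=j, p+1=q.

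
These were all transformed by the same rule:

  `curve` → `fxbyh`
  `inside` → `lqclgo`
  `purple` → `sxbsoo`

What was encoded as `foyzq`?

clown

Shifts by position in curve: pos 0: c→f (+3), pos 1: u→x (+3), pos 2: r→b (+10), pos 3: v→y (+3), pos 4: e→h (+3) — repeating every 3. It's a Vigenère-style cipher with numeric key [3,3,10]: position i shifts by key[i mod 3].
Reversing it on foyzq: f−3=c, o−3=l, y−10=o, z−3=w, q−3=n.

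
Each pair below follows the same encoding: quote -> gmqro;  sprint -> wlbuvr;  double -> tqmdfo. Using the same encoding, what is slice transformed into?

q(16)→g(6) and u(20)→m(12) fit y≡21x+8 (mod 26); the inverse of 21 mod 26 is 5. Treating letters as 0–25, the rule is x ↦ 21x + 8 (mod 26).
For slice: s(18)→21·18+8≡22=w; l(11)→21·11+8≡5=f; i(8)→21·8+8≡20=u; c(2)→21·2+8≡24=y; e(4)→21·4+8≡14=o (all mod 26).

wfuyo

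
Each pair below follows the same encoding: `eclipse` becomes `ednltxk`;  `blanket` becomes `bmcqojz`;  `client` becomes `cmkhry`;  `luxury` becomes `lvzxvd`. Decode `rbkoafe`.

railway

In eclipse: e→e is +0, c→d is +1, l→n is +2, i→l is +3 — the shift increases by 1 each position. The shift increases by 1 at each position, starting from +0: 0, 1, 2, ….
Decoding rbkoafe: r−0=r, b−1=a, k−2=i, o−3=l, a−4=w, f−5=a, e−6=y.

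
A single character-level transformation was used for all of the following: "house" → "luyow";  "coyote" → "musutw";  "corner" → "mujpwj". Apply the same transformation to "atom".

h(7)→l(11) and o(14)→u(20) fit y≡5x+2 (mod 26); the inverse of 5 mod 26 is 21. Each letter's alphabet position (a=0..z=25) is mapped through 5·x+2 mod 26 — an affine cipher.
Applying it to atom: a(0)→5·0+2≡2=c; t(19)→5·19+2≡19=t; o(14)→5·14+2≡20=u; m(12)→5·12+2≡10=k (all mod 26).

ctuk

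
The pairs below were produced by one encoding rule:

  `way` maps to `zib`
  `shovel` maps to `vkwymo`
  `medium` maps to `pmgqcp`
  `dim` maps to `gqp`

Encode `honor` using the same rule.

kwqwu

The shift depends on letter class: consonant w→z is +3, but vowel a→i is +8. The rule splits by letter class: vowels +8, consonants +3.
For honor: h(cons)+3=k, o(vowel)+8=w, n(cons)+3=q, o(vowel)+8=w, r(cons)+3=u.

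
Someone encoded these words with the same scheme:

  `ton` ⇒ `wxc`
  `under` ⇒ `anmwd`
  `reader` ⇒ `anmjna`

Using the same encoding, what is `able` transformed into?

Read the word backwards and shift each letter +9.
For able: reverse → elba; then shift: e+9=n, l+9=u, b+9=k, a+9=j.

nukj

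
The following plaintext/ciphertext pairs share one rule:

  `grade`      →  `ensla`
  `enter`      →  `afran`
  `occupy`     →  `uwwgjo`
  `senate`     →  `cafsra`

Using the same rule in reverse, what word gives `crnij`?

g(6)→e(4) and r(17)→n(13) fit y≡15x+18 (mod 26); the inverse of 15 mod 26 is 7. Each letter's alphabet position (a=0..z=25) is mapped through 15·x+18 mod 26 — an affine cipher.
Undoing it on crnij: c(2)→7·(2−18)≡18=s; r(17)→7·(17−18)≡19=t; n(13)→7·(13−18)≡17=r; i(8)→7·(8−18)≡8=i; j(9)→7·(9−18)≡15=p (all mod 26).

strip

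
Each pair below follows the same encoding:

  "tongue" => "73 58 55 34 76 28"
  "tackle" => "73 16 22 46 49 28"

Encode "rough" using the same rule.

t(#20)→73 and o(#15)→58: differences scale by 3, so n = 3·pos + 13. With a=1..z=26, the number is 3·pos + 13.
For rough: r=18→67, o=15→58, u=21→76, g=7→34, h=8→37.

67 58 76 34 37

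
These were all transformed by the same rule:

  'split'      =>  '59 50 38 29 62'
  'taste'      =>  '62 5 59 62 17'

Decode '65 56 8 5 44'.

Each letter becomes 3×(its alphabet position, a=1..z=26) + 2.
Decoding 65 56 8 5 44: 65→(65−2)÷3=21=u, 56→(56−2)÷3=18=r, 8→(8−2)÷3=2=b, 5→(5−2)÷3=1=a, 44→(44−2)÷3=14=n.

urban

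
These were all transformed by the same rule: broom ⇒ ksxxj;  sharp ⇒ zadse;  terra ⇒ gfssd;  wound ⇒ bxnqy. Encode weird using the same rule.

b(1)→k(10) and r(17)→s(18) fit y≡7x+3 (mod 26); the inverse of 7 mod 26 is 15. Each letter's alphabet position (a=0..z=25) is mapped through 7·x+3 mod 26 — an affine cipher.
For weird: w(22)→7·22+3≡1=b; e(4)→7·4+3≡5=f; i(8)→7·8+3≡7=h; r(17)→7·17+3≡18=s; d(3)→7·3+3≡24=y (all mod 26).

bfhsy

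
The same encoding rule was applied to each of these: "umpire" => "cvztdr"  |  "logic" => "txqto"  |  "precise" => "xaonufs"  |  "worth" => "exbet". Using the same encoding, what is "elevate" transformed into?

muogmgs

In umpire: u→c is +8, m→v is +9, p→z is +10, i→t is +11 — the shift increases by 1 each position. Letter i (0-indexed) is shifted by i+8, so successive shifts are 8, 9, 10, ….
Applying it to elevate: e+8=m, l+9=u, e+10=o, v+11=g, a+12=m, t+13=g, e+14=s.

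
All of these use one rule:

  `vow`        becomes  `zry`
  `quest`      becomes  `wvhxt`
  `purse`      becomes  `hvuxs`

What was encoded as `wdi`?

fat

Read the word backwards and shift each letter +3.
Decoding wdi: shift back: w−3=t, d−3=a, i−3=f → taf; then reverse → fat.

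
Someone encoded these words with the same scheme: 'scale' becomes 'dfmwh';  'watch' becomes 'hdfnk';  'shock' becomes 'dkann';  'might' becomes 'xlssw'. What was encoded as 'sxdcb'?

Shifts by position in scale: pos 0: s→d (+11), pos 1: c→f (+3), pos 2: a→m (+12), pos 3: l→w (+11), pos 4: e→h (+3) — repeating every 3. It's a Vigenère-style cipher with numeric key [11,3,12]: position i shifts by key[i mod 3].
Reversing it on sxdcb: s−11=h, x−3=u, d−12=r, c−11=r, b−3=y.

hurry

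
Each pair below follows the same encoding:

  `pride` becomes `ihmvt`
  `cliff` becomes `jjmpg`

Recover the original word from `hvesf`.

board

The output letters match the input read backwards, each shifted +4: pride reversed is edirp. Read the word backwards and shift each letter +4.
Decoding hvesf: shift back: h−4=d, v−4=r, e−4=a, s−4=o, f−4=b → draob; then reverse → board.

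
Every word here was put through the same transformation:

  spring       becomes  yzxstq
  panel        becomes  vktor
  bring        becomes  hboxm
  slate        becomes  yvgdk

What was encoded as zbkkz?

Shifts by position in spring: pos 0: s→y (+6), pos 1: p→z (+10), pos 2: r→x (+6), pos 3: i→s (+10) — repeating every 2. The shifts repeat in a cycle of length 2: positions 0,1,… shift by +6, +10, then the pattern repeats.
Decoding zbkkz: z−6=t, b−10=r, k−6=e, k−10=a, z−6=t.

treat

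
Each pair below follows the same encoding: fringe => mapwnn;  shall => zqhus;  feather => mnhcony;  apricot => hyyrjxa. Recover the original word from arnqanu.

tighten

A repeating key of period 2 is used — shifts +7, +9 over and over.
Undoing it on arnqanu: a−7=t, r−9=i, n−7=g, q−9=h, a−7=t, n−9=e, u−7=n.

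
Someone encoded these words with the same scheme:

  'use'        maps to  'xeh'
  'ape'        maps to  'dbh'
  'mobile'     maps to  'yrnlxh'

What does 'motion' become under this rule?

yrflrz

The shift depends on letter class: consonant s→e is +12, but vowel u→x is +3. Two shifts are in play — +3 for a/e/i/o/u, +12 for every other letter.
Applying it to motion: m(cons)+12=y, o(vowel)+3=r, t(cons)+12=f, i(vowel)+3=l, o(vowel)+3=r, n(cons)+12=z.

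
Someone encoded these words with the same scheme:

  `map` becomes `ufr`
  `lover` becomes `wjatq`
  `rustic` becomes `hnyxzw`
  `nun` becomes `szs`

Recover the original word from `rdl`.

The output letters match the input read backwards, each shifted +5: map reversed is pam. Two steps: reverse the string, then apply a Caesar shift of +5.
Undoing it on rdl: shift back: r−5=m, d−5=y, l−5=g → myg; then reverse → gym.

gym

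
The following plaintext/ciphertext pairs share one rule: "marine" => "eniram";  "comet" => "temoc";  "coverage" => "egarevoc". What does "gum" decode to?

mug

The output letters match the input read backwards: marine reversed is eniram. The word is simply reversed.
Reversing it on gum: then reverse → mug.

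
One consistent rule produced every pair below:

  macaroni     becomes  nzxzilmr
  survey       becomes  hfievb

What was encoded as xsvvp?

cheek

Each pair mirrors across the alphabet (m↔n, a↔z, c↔x): positions sum to 25. This is the alphabet-reversal cipher (Atbash): a becomes z, b becomes y, etc.
Undoing it on xsvvp: x↔c, s↔h, v↔e, v↔e, p↔k.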